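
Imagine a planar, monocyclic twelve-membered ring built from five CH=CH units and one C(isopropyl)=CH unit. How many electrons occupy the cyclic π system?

Every ring atom contributes a p orbital perpendicular to the ring (each doubly-bonded ring atom is sp² with one p-orbital electron), so the π system is cyclic and fully conjugated.
Counting π electrons: 6 × 2 = 12 from the 6 double-bond units.

12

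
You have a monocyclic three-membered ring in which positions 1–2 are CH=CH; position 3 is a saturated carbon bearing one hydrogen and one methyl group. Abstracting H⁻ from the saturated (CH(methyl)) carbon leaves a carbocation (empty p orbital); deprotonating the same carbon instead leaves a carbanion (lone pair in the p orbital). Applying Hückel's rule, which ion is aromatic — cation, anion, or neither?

Once that carbon is sp², every ring atom has a p orbital and both ions are fully conjugated.
Cation: 1 × 2 + 0 = 2 π electrons → 4(0)+2, aromatic.
Anion: 1 × 2 + 2 = 4 π electrons → 4(1), antiaromatic.

The cation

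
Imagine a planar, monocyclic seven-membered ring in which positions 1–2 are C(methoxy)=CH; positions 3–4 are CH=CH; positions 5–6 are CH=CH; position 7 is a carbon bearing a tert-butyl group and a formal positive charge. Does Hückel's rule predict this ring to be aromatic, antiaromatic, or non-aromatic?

Aromatic

All ring atoms are sp² and supply a p orbital to the ring (the double-bond atoms are sp², each contributing one p electron; the carbocation has an empty p orbital); the conjugation is uninterrupted.
Counting π electrons: 3 × 2 = 6 from the double-bond units + 0 from the C(tert-butyl)(+) atom = 6.
Since 6 = 4·1 + 2, the ring meets the 4n+2 criterion.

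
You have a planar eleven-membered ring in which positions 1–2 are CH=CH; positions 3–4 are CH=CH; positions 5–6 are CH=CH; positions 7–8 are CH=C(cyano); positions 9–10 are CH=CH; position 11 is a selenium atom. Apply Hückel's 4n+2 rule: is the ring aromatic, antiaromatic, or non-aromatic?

Antiaromatic

The p orbitals form a continuous loop: each doubly-bonded ring atom is sp² with one p-orbital electron; the selenium donates one lone pair from its p orbital. The ring is fully conjugated.
π-electron count: 5 × 2 = 10 from the double-bond units + 2 from the Se atom = 12.
12 is a 4n count (n = 3), so the planar conjugated ring is antiaromatic.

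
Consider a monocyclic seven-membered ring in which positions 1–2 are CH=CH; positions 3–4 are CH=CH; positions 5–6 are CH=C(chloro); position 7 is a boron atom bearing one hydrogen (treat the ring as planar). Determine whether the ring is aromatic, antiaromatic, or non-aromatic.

All ring atoms are sp² and supply a p orbital to the ring (every atom in a ring double bond is sp² and brings one electron to the p orbital; the boron has an empty p orbital); the conjugation is uninterrupted.
Tallying contributions gives 3 × 2 = 6 from the double-bond units + 0 from the BH atom = 6.
That gives a 4n+2 count (6, n = 1).

Aromatic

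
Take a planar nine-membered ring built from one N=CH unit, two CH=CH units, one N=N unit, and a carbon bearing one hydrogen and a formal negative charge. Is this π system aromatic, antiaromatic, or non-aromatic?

Aromatic

All ring atoms are sp² and supply a p orbital to the ring (each doubly-bonded ring atom is sp² with one p-orbital electron; the doubly-bonded nitrogens are pyridine-type — their lone pairs lie in the ring plane, leaving one electron in the p orbital; the carbanion's lone pair occupies the p orbital); the conjugation is uninterrupted.
Tallying contributions gives 4 × 2 = 8 from the double-bond units + 2 from the CH(-) atom = 10.
Since 10 = 4·2 + 2, the ring meets the 4n+2 criterion.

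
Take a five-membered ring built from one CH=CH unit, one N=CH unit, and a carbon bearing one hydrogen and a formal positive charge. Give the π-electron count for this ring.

4

All ring atoms are sp² and supply a p orbital to the ring (each doubly-bonded ring atom is sp² with one p-orbital electron; each =N– nitrogen is pyridine-type (lone pair in the sp² plane, one electron in the p orbital); the carbocation has an empty p orbital); the conjugation is uninterrupted.
Adding the contributions, 2 × 2 = 4 from the double-bond units + 0 from the CH(+) atom = 4.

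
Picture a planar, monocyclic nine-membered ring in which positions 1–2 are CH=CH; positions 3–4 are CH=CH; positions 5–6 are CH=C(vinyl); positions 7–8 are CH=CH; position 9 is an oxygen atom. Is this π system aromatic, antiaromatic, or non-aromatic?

Check conjugation: every atom in a ring double bond is sp² and brings one electron to the p orbital; the oxygen donates one lone pair from its p orbital — every position has a p orbital, so the cyclic π system is continuous.
π-electron count: 4 × 2 = 8 from the double-bond units + 2 from the O atom = 10.
With 10 π electrons (n = 2), the Hückel 4n+2 condition holds.

Aromatic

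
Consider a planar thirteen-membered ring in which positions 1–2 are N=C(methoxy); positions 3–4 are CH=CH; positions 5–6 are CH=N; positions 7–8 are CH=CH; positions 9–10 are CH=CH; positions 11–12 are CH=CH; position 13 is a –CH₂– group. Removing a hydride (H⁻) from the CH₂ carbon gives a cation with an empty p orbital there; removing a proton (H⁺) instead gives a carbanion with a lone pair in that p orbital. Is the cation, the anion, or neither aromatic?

Once that carbon is sp², every ring atom has a p orbital and both ions are fully conjugated.
Cation: 6 × 2 + 0 = 12 π electrons → 4(3), antiaromatic.
Anion: 6 × 2 + 2 = 14 π electrons → 4(3)+2, aromatic.

The anion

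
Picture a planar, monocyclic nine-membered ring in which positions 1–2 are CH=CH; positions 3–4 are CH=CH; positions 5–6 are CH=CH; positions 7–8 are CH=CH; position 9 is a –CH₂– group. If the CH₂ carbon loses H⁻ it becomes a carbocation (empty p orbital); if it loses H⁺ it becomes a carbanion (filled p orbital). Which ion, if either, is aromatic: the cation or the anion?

In either ion the ring is fully conjugated: every atom, including the new sp² carbon, supplies a p orbital.
Cation: 4 × 2 + 0 = 8 π electrons → 4(2), antiaromatic.
Anion: 4 × 2 + 2 = 10 π electrons → 4(2)+2, aromatic.

The anion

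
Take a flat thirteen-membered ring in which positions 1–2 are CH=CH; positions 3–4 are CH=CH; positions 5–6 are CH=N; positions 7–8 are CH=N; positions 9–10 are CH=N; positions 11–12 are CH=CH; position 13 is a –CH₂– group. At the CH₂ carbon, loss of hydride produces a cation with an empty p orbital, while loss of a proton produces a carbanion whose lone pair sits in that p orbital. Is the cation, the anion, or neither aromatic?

The anion

Once that carbon is sp², every ring atom has a p orbital and both ions are fully conjugated.
Cation: 6 × 2 + 0 = 12 π electrons → 4(3), antiaromatic.
Anion: 6 × 2 + 2 = 14 π electrons → 4(3)+2, aromatic.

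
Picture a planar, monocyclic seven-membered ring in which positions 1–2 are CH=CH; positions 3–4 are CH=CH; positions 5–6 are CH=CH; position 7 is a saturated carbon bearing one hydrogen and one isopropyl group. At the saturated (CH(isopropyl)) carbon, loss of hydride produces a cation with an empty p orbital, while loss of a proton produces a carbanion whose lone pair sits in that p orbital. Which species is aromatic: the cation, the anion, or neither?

In either ion the ring is fully conjugated: every atom, including the new sp² carbon, supplies a p orbital.
Cation: 3 × 2 + 0 = 6 π electrons → 4(1)+2, aromatic.
Anion: 3 × 2 + 2 = 8 π electrons → 4(2), antiaromatic.

The cation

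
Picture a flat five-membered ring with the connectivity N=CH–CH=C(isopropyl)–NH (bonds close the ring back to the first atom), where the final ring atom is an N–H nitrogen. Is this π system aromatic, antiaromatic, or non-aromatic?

Aromatic

All ring atoms are sp² and supply a p orbital to the ring (each doubly-bonded ring atom is sp² with one p-orbital electron; each =N– nitrogen is pyridine-type (lone pair in the sp² plane, one electron in the p orbital); the pyrrole-type nitrogen donates its lone pair from the p orbital); the conjugation is uninterrupted.
Tallying contributions gives 2 × 2 = 4 from the double-bond units + 2 from the NH atom = 6.
6 = 4(1) + 2, which satisfies Hückel's 4n+2 rule.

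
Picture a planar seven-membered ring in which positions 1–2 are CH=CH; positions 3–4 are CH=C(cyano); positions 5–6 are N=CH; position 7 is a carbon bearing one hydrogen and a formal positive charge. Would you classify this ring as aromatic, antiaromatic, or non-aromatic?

Aromatic

Every ring atom contributes a p orbital perpendicular to the ring (each doubly-bonded ring atom is sp² with one p-orbital electron; each =N– nitrogen is pyridine-type (lone pair in the sp² plane, one electron in the p orbital); the carbocation has an empty p orbital), so the π system is cyclic and fully conjugated.
π-electron count: 3 × 2 = 6 from the double-bond units + 0 from the CH(+) atom = 6.
That gives a 4n+2 count (6, n = 1).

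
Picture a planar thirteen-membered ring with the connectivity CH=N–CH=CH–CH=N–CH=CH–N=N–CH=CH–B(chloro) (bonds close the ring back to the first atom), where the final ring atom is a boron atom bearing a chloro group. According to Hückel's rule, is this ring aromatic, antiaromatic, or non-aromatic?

Every ring atom contributes a p orbital perpendicular to the ring (every atom in a ring double bond is sp² and brings one electron to the p orbital; each =N– nitrogen is pyridine-type (lone pair in the sp² plane, one electron in the p orbital); the boron has an empty p orbital), so the π system is cyclic and fully conjugated.
π-electron count: 6 × 2 = 12 from the double-bond units + 0 from the B(chloro) atom = 12.
A 4n π count (12, n = 3) in a planar conjugated ring means antiaromatic.

Antiaromatic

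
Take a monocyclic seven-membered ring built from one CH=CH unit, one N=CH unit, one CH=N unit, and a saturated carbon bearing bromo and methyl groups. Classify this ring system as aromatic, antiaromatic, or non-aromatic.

Non-aromatic

The C(bromo)(methyl) position has four σ bonds — that saturated carbon is sp³ and has no p orbital in the ring π system — so the cyclic conjugation is interrupted.
Without a continuous loop of overlapping p orbitals the Hückel electron count never comes into play.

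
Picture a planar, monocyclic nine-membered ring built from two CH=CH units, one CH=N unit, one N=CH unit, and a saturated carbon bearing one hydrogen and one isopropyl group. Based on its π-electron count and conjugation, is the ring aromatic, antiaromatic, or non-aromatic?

Non-aromatic

Because that saturated carbon is sp³ and has no p orbital in the ring π system at the CH(isopropyl) position, the π system cannot extend all the way around the ring.
Hückel's rule only applies to fully conjugated rings, so this one is simply non-aromatic.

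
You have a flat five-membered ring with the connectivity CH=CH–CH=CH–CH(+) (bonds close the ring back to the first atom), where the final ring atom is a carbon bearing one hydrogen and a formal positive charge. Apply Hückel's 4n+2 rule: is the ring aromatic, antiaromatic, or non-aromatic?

Antiaromatic

The p orbitals form a continuous loop: every atom in a ring double bond is sp² and brings one electron to the p orbital; the carbocation has an empty p orbital. The ring is fully conjugated.
Counting π electrons: 2 × 2 = 4 from the double-bond units + 0 from the CH(+) atom = 4.
A 4n π count (4, n = 1) in a planar conjugated ring means antiaromatic.
(The species described is the cyclopentadienyl cation.)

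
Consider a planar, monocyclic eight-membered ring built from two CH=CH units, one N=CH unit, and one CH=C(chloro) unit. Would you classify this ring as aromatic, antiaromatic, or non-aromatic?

Antiaromatic

The p orbitals form a continuous loop: every atom in a ring double bond is sp² and brings one electron to the p orbital; each sp² =N– keeps its lone pair in-plane and puts one electron into the π system. The ring is fully conjugated.
Adding the contributions, 4 × 2 = 8 from the 4 double-bond units.
8 is a 4n count (n = 2), so the planar conjugated ring is antiaromatic.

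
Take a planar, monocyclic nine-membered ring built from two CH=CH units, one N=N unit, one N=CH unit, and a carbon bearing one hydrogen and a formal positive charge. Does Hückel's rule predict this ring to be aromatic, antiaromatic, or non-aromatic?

The p orbitals form a continuous loop: each doubly-bonded ring atom is sp² with one p-orbital electron; each =N– nitrogen is pyridine-type (lone pair in the sp² plane, one electron in the p orbital); the carbocation has an empty p orbital. The ring is fully conjugated.
Counting π electrons: 4 × 2 = 8 from the double-bond units + 0 from the CH(+) atom = 8.
8 = 4(2); a planar, fully conjugated 4n system is antiaromatic.

Antiaromatic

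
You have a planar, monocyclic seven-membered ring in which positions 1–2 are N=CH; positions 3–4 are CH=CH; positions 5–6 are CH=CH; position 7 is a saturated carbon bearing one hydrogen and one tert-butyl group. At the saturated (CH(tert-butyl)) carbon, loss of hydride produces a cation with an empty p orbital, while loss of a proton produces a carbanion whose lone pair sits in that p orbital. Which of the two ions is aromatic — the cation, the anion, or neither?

In both ions every ring atom is sp² and contributes a p orbital, so both rings are fully conjugated.
Cation: 3 × 2 + 0 = 6 π electrons → 4(1)+2, aromatic.
Anion: 3 × 2 + 2 = 8 π electrons → 4(2), antiaromatic.

The cation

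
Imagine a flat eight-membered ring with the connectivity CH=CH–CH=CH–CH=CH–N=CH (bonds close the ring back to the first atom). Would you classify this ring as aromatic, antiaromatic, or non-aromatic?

Antiaromatic

Check conjugation: every atom in a ring double bond is sp² and brings one electron to the p orbital; the doubly-bonded nitrogens are pyridine-type — their lone pairs lie in the ring plane, leaving one electron in the p orbital — every position has a p orbital, so the cyclic π system is continuous.
Tallying contributions gives 4 × 2 = 8 from the 4 double-bond units.
With 8 = 4·2 π electrons, Hückel's rule classifies the planar ring as antiaromatic.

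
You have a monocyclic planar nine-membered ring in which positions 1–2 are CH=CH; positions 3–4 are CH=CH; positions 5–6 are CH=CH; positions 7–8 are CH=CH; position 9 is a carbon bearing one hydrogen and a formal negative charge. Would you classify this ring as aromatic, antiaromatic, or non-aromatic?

The p orbitals form a continuous loop: every atom in a ring double bond is sp² and brings one electron to the p orbital; the carbanion's lone pair occupies the p orbital. The ring is fully conjugated.
π-electron count: 4 × 2 = 8 from the double-bond units + 2 from the CH(-) atom = 10.
Since 10 = 4·2 + 2, the ring meets the 4n+2 criterion.

Aromatic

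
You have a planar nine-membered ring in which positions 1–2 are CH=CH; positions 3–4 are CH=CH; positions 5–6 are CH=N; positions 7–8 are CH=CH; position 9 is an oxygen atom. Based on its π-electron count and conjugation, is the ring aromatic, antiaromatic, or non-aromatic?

Check conjugation: each doubly-bonded ring atom is sp² with one p-orbital electron; each sp² =N– keeps its lone pair in-plane and puts one electron into the π system; the oxygen donates one lone pair from its p orbital — every position has a p orbital, so the cyclic π system is continuous.
Counting π electrons: 4 × 2 = 8 from the double-bond units + 2 from the O atom = 10.
10 = 4(2) + 2, which satisfies Hückel's 4n+2 rule.

Aromatic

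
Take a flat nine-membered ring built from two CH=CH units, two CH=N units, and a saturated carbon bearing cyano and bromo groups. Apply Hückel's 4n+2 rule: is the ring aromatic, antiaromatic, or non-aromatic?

At the C(cyano)(bromo) position, that saturated carbon is sp³ and has no p orbital in the ring π system; the ring's p-orbital overlap is broken there.
Hückel's rule only applies to fully conjugated rings, so this one is simply non-aromatic.

Non-aromatic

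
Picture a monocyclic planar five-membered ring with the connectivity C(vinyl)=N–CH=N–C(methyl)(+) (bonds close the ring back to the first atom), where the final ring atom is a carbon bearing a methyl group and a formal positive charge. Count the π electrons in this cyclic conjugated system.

All ring atoms are sp² and supply a p orbital to the ring (the double-bond atoms are sp², each contributing one p electron; each sp² =N– keeps its lone pair in-plane and puts one electron into the π system; the carbocation has an empty p orbital); the conjugation is uninterrupted.
Tallying contributions gives 2 × 2 = 4 from the double-bond units + 0 from the C(methyl)(+) atom = 4.

4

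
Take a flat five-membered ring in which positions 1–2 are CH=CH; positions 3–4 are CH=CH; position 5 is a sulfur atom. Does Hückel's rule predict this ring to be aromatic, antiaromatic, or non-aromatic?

Aromatic

Every ring atom contributes a p orbital perpendicular to the ring (every atom in a ring double bond is sp² and brings one electron to the p orbital; the sulfur donates one lone pair from its p orbital), so the π system is cyclic and fully conjugated.
Tallying contributions gives 2 × 2 = 4 from the double-bond units + 2 from the S atom = 6.
With 6 π electrons (n = 1), the Hückel 4n+2 condition holds.
(This ring is thiophene.)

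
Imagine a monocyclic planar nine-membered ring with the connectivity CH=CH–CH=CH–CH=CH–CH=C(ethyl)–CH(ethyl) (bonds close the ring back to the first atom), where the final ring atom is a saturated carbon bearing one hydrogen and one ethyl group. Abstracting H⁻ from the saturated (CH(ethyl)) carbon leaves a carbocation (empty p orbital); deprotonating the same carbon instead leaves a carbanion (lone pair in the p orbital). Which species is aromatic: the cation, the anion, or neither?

The anion

Both ions have a continuous loop of p orbitals — each ring atom is sp².
Cation: 4 × 2 + 0 = 8 π electrons → 4(2), antiaromatic.
Anion: 4 × 2 + 2 = 10 π electrons → 4(2)+2, aromatic.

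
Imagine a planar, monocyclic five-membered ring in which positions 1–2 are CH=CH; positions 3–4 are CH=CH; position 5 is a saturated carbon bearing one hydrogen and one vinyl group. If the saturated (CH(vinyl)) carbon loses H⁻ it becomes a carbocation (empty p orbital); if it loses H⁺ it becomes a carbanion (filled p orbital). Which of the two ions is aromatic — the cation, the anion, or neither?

Once that carbon is sp², every ring atom has a p orbital and both ions are fully conjugated.
Cation: 2 × 2 + 0 = 4 π electrons → 4(1), antiaromatic.
Anion: 2 × 2 + 2 = 6 π electrons → 4(1)+2, aromatic.

The anion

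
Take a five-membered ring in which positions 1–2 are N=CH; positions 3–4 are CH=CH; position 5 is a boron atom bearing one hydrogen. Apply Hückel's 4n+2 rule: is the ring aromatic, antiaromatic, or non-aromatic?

Every ring atom contributes a p orbital perpendicular to the ring (every atom in a ring double bond is sp² and brings one electron to the p orbital; each =N– nitrogen is pyridine-type (lone pair in the sp² plane, one electron in the p orbital); the boron has an empty p orbital), so the π system is cyclic and fully conjugated.
π-electron count: 2 × 2 = 4 from the double-bond units + 0 from the BH atom = 4.
With 4 = 4·1 π electrons, Hückel's rule classifies the planar ring as antiaromatic.

Antiaromatic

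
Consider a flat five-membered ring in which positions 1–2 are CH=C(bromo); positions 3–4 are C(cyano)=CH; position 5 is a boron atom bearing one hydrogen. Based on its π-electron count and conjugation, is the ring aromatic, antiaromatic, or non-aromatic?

All ring atoms are sp² and supply a p orbital to the ring (the double-bond atoms are sp², each contributing one p electron; the boron has an empty p orbital); the conjugation is uninterrupted.
Counting π electrons: 2 × 2 = 4 from the double-bond units + 0 from the BH atom = 4.
4 = 4(1); a planar, fully conjugated 4n system is antiaromatic.

Antiaromatic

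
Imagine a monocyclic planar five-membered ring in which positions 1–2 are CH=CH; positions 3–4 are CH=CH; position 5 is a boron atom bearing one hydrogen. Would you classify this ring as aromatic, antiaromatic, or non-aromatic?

Every ring atom contributes a p orbital perpendicular to the ring (the double-bond atoms are sp², each contributing one p electron; the boron has an empty p orbital), so the π system is cyclic and fully conjugated.
Tallying contributions gives 2 × 2 = 4 from the double-bond units + 0 from the BH atom = 4.
4 = 4(1); a planar, fully conjugated 4n system is antiaromatic.
This is borole.

Antiaromatic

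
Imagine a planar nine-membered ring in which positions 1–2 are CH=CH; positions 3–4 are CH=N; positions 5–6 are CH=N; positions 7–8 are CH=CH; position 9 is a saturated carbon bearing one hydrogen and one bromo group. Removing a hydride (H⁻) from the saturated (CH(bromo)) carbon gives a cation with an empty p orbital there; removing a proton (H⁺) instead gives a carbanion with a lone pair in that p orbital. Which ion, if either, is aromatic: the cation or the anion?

Both ions have a continuous loop of p orbitals — each ring atom is sp².
Cation: 4 × 2 + 0 = 8 π electrons → 4(2), antiaromatic.
Anion: 4 × 2 + 2 = 10 π electrons → 4(2)+2, aromatic.

The anion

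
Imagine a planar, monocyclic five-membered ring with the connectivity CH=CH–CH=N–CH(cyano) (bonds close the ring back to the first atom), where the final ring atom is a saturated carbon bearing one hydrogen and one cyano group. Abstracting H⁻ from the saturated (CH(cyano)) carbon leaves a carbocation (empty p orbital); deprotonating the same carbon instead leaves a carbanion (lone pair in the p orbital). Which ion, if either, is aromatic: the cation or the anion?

Both ions have a continuous loop of p orbitals — each ring atom is sp².
Cation: 2 × 2 + 0 = 4 π electrons → 4(1), antiaromatic.
Anion: 2 × 2 + 2 = 6 π electrons → 4(1)+2, aromatic.

The anion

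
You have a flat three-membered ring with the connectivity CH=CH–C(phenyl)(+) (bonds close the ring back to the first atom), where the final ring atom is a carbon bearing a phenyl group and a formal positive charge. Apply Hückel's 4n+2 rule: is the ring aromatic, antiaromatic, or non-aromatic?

Aromatic

All ring atoms are sp² and supply a p orbital to the ring (the double-bond atoms are sp², each contributing one p electron; the carbocation has an empty p orbital); the conjugation is uninterrupted.
Counting π electrons: 1 × 2 = 2 from the double-bond unit + 0 from the C(phenyl)(+) atom = 2.
Since 2 = 4·0 + 2, the ring meets the 4n+2 criterion.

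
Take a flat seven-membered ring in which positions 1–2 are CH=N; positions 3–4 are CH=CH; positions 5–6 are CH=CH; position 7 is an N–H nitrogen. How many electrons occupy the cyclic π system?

Check conjugation: each doubly-bonded ring atom is sp² with one p-orbital electron; each =N– nitrogen is pyridine-type (lone pair in the sp² plane, one electron in the p orbital); the pyrrole-type nitrogen donates its lone pair from the p orbital — every position has a p orbital, so the cyclic π system is continuous.
Tallying contributions gives 3 × 2 = 6 from the double-bond units + 2 from the NH atom = 8.

8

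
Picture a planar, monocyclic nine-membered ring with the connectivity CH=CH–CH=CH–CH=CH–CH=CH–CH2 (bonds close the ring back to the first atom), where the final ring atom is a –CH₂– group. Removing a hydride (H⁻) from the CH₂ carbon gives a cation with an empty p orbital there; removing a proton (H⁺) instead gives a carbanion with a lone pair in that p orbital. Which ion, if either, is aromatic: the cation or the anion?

Once that carbon is sp², every ring atom has a p orbital and both ions are fully conjugated.
Cation: 4 × 2 + 0 = 8 π electrons → 4(2), antiaromatic.
Anion: 4 × 2 + 2 = 10 π electrons → 4(2)+2, aromatic.

The anion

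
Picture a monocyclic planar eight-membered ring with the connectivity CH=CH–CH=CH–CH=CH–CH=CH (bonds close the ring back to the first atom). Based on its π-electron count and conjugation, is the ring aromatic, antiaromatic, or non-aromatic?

The p orbitals form a continuous loop: the double-bond atoms are sp², each contributing one p electron. The ring is fully conjugated.
π-electron count: 4 × 2 = 8 from the 4 double-bond units.
8 is a 4n count (n = 2), so the planar conjugated ring is antiaromatic.
This is cyclooctatetraene.

Antiaromatic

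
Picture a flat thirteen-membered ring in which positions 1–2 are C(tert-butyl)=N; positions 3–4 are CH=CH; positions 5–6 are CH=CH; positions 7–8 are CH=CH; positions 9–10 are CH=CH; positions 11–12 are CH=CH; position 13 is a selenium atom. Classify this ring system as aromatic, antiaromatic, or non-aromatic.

Aromatic

Check conjugation: each doubly-bonded ring atom is sp² with one p-orbital electron; the doubly-bonded nitrogens are pyridine-type — their lone pairs lie in the ring plane, leaving one electron in the p orbital; the selenium donates one lone pair from its p orbital — every position has a p orbital, so the cyclic π system is continuous.
Counting π electrons: 6 × 2 = 12 from the double-bond units + 2 from the Se atom = 14.
Since 14 = 4·3 + 2, the ring meets the 4n+2 criterion.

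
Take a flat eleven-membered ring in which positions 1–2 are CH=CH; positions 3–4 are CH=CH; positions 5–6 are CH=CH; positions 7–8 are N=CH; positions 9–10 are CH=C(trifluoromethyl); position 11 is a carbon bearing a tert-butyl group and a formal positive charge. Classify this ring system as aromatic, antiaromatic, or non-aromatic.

Aromatic

Check conjugation: each doubly-bonded ring atom is sp² with one p-orbital electron; each =N– nitrogen is pyridine-type (lone pair in the sp² plane, one electron in the p orbital); the carbocation has an empty p orbital — every position has a p orbital, so the cyclic π system is continuous.
Adding the contributions, 5 × 2 = 10 from the double-bond units + 0 from the C(tert-butyl)(+) atom = 10.
With 10 π electrons (n = 2), the Hückel 4n+2 condition holds.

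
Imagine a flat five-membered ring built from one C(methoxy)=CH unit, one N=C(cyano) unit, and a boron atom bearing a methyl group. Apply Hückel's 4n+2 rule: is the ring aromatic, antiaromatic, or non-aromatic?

Antiaromatic

All ring atoms are sp² and supply a p orbital to the ring (the double-bond atoms are sp², each contributing one p electron; each =N– nitrogen is pyridine-type (lone pair in the sp² plane, one electron in the p orbital); the boron has an empty p orbital); the conjugation is uninterrupted.
Counting π electrons: 2 × 2 = 4 from the double-bond units + 0 from the B(methyl) atom = 4.
A 4n π count (4, n = 1) in a planar conjugated ring means antiaromatic.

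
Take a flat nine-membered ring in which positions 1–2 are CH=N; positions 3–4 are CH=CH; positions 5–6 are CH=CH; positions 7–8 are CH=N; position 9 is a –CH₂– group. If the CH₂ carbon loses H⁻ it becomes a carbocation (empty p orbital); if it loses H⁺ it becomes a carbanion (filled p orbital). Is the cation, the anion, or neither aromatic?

The anion

In either ion the ring is fully conjugated: every atom, including the new sp² carbon, supplies a p orbital.
Cation: 4 × 2 + 0 = 8 π electrons → 4(2), antiaromatic.
Anion: 4 × 2 + 2 = 10 π electrons → 4(2)+2, aromatic.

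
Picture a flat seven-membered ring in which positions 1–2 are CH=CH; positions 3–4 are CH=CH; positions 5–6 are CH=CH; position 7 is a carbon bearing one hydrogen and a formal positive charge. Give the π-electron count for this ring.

6

Check conjugation: each doubly-bonded ring atom is sp² with one p-orbital electron; the carbocation has an empty p orbital — every position has a p orbital, so the cyclic π system is continuous.
Adding the contributions, 3 × 2 = 6 from the double-bond units + 0 from the CH(+) atom = 6.
This is the tropylium cation.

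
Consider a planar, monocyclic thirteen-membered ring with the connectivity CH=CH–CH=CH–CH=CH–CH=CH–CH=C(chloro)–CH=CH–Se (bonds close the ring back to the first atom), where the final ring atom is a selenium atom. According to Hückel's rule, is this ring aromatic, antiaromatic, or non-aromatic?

Aromatic

Check conjugation: every atom in a ring double bond is sp² and brings one electron to the p orbital; the selenium donates one lone pair from its p orbital — every position has a p orbital, so the cyclic π system is continuous.
Counting π electrons: 6 × 2 = 12 from the double-bond units + 2 from the Se atom = 14.
14 = 4(3) + 2, which satisfies Hückel's 4n+2 rule.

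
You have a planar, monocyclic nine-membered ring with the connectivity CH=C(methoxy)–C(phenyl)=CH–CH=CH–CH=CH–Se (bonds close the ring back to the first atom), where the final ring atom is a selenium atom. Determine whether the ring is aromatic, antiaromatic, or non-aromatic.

Check conjugation: the double-bond atoms are sp², each contributing one p electron; the selenium donates one lone pair from its p orbital — every position has a p orbital, so the cyclic π system is continuous.
Tallying contributions gives 4 × 2 = 8 from the double-bond units + 2 from the Se atom = 10.
10 = 4(2) + 2, which satisfies Hückel's 4n+2 rule.

Aromatic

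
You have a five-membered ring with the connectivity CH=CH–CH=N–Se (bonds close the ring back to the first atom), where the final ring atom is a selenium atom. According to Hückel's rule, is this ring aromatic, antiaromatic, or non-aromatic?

Aromatic

All ring atoms are sp² and supply a p orbital to the ring (the double-bond atoms are sp², each contributing one p electron; each =N– nitrogen is pyridine-type (lone pair in the sp² plane, one electron in the p orbital); the selenium donates one lone pair from its p orbital); the conjugation is uninterrupted.
π-electron count: 2 × 2 = 4 from the double-bond units + 2 from the Se atom = 6.
Since 6 = 4·1 + 2, the ring meets the 4n+2 criterion.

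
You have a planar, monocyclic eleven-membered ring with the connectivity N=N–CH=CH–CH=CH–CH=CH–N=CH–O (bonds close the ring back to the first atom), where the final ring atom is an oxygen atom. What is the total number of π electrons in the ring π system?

Every ring atom contributes a p orbital perpendicular to the ring (each doubly-bonded ring atom is sp² with one p-orbital electron; the doubly-bonded nitrogens are pyridine-type — their lone pairs lie in the ring plane, leaving one electron in the p orbital; the oxygen donates one lone pair from its p orbital), so the π system is cyclic and fully conjugated.
Tallying contributions gives 5 × 2 = 10 from the double-bond units + 2 from the O atom = 12.

12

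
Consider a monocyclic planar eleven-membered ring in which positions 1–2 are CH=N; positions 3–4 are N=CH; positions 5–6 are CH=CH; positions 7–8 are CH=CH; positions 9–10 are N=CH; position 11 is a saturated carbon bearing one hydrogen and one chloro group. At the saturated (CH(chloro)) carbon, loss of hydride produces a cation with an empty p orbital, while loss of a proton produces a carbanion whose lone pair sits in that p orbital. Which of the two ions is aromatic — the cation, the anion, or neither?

The cation

In either ion the ring is fully conjugated: every atom, including the new sp² carbon, supplies a p orbital.
Cation: 5 × 2 + 0 = 10 π electrons → 4(2)+2, aromatic.
Anion: 5 × 2 + 2 = 12 π electrons → 4(3), antiaromatic.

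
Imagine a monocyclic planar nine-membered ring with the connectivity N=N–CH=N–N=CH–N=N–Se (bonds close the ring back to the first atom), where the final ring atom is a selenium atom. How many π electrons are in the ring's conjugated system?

All ring atoms are sp² and supply a p orbital to the ring (each doubly-bonded ring atom is sp² with one p-orbital electron; each =N– nitrogen is pyridine-type (lone pair in the sp² plane, one electron in the p orbital); the selenium donates one lone pair from its p orbital); the conjugation is uninterrupted.
Counting π electrons: 4 × 2 = 8 from the double-bond units + 2 from the Se atom = 10.

10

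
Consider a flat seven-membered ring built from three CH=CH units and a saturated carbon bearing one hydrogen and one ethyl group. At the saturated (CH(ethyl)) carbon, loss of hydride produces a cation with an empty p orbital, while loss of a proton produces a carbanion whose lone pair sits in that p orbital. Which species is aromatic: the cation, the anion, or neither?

The cation

In either ion the ring is fully conjugated: every atom, including the new sp² carbon, supplies a p orbital.
Cation: 3 × 2 + 0 = 6 π electrons → 4(1)+2, aromatic.
Anion: 3 × 2 + 2 = 8 π electrons → 4(2), antiaromatic.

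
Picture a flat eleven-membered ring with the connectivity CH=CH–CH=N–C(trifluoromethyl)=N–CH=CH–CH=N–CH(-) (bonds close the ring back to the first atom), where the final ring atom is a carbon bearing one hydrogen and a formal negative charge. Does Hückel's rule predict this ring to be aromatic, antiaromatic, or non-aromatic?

Antiaromatic

Check conjugation: every atom in a ring double bond is sp² and brings one electron to the p orbital; each sp² =N– keeps its lone pair in-plane and puts one electron into the π system; the carbanion's lone pair occupies the p orbital — every position has a p orbital, so the cyclic π system is continuous.
π-electron count: 5 × 2 = 10 from the double-bond units + 2 from the CH(-) atom = 12.
A 4n π count (12, n = 3) in a planar conjugated ring means antiaromatic.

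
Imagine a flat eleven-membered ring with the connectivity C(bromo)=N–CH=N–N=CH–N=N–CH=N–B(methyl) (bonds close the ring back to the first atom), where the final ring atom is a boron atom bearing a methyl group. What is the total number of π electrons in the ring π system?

All ring atoms are sp² and supply a p orbital to the ring (each doubly-bonded ring atom is sp² with one p-orbital electron; each sp² =N– keeps its lone pair in-plane and puts one electron into the π system; the boron has an empty p orbital); the conjugation is uninterrupted.
π-electron count: 5 × 2 = 10 from the double-bond units + 0 from the B(methyl) atom = 10.

10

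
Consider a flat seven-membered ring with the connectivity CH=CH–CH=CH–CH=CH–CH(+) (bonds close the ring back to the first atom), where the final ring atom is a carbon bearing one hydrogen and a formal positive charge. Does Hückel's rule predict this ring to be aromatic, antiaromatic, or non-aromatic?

Aromatic

Check conjugation: every atom in a ring double bond is sp² and brings one electron to the p orbital; the carbocation has an empty p orbital — every position has a p orbital, so the cyclic π system is continuous.
Adding the contributions, 3 × 2 = 6 from the double-bond units + 0 from the CH(+) atom = 6.
Since 6 = 4·1 + 2, the ring meets the 4n+2 criterion.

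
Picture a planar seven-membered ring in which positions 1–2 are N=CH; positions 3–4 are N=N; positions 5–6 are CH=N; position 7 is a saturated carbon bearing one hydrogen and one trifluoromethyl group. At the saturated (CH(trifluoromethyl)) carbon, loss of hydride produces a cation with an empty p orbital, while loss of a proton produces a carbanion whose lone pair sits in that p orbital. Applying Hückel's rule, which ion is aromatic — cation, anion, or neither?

The cation

In both ions every ring atom is sp² and contributes a p orbital, so both rings are fully conjugated.
Cation: 3 × 2 + 0 = 6 π electrons → 4(1)+2, aromatic.
Anion: 3 × 2 + 2 = 8 π electrons → 4(2), antiaromatic.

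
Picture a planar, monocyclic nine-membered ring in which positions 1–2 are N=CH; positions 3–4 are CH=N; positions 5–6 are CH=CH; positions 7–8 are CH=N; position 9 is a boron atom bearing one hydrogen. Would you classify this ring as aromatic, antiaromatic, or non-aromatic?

Check conjugation: the double-bond atoms are sp², each contributing one p electron; the doubly-bonded nitrogens are pyridine-type — their lone pairs lie in the ring plane, leaving one electron in the p orbital; the boron has an empty p orbital — every position has a p orbital, so the cyclic π system is continuous.
Tallying contributions gives 4 × 2 = 8 from the double-bond units + 0 from the BH atom = 8.
8 is a 4n count (n = 2), so the planar conjugated ring is antiaromatic.

Antiaromatic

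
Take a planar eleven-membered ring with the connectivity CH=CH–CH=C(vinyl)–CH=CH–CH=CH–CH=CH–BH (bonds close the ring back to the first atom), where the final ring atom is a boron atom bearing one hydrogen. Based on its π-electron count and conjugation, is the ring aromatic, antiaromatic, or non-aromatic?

Every ring atom contributes a p orbital perpendicular to the ring (every atom in a ring double bond is sp² and brings one electron to the p orbital; the boron has an empty p orbital), so the π system is cyclic and fully conjugated.
Tallying contributions gives 5 × 2 = 10 from the double-bond units + 0 from the BH atom = 10.
Since 10 = 4·2 + 2, the ring meets the 4n+2 criterion.

Aromatic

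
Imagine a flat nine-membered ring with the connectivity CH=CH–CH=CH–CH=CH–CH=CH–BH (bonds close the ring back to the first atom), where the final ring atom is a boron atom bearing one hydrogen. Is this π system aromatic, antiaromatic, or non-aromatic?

Antiaromatic

Check conjugation: each doubly-bonded ring atom is sp² with one p-orbital electron; the boron has an empty p orbital — every position has a p orbital, so the cyclic π system is continuous.
Adding the contributions, 4 × 2 = 8 from the double-bond units + 0 from the BH atom = 8.
With 8 = 4·2 π electrons, Hückel's rule classifies the planar ring as antiaromatic.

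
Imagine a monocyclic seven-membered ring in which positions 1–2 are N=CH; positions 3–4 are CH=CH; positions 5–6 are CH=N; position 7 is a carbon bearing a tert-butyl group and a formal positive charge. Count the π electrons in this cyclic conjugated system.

6

Check conjugation: each doubly-bonded ring atom is sp² with one p-orbital electron; each sp² =N– keeps its lone pair in-plane and puts one electron into the π system; the carbocation has an empty p orbital — every position has a p orbital, so the cyclic π system is continuous.
Counting π electrons: 3 × 2 = 6 from the double-bond units + 0 from the C(tert-butyl)(+) atom = 6.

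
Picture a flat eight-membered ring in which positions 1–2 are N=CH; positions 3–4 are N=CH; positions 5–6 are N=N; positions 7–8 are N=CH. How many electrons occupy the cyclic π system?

Check conjugation: the double-bond atoms are sp², each contributing one p electron; each =N– nitrogen is pyridine-type (lone pair in the sp² plane, one electron in the p orbital) — every position has a p orbital, so the cyclic π system is continuous.
Tallying contributions gives 4 × 2 = 8 from the 4 double-bond units.

8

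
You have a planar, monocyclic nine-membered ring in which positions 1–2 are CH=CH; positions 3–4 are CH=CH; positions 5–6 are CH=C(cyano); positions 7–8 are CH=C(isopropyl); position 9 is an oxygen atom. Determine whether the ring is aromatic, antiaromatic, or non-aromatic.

The p orbitals form a continuous loop: the double-bond atoms are sp², each contributing one p electron; the oxygen donates one lone pair from its p orbital. The ring is fully conjugated.
Adding the contributions, 4 × 2 = 8 from the double-bond units + 2 from the O atom = 10.
Since 10 = 4·2 + 2, the ring meets the 4n+2 criterion.

Aromatic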